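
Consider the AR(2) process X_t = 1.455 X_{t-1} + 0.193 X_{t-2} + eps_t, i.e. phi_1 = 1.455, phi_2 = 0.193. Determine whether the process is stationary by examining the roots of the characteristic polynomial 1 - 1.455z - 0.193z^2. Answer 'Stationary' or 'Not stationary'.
\text{Not stationary}

The AR(p) characteristic polynomial is P(z) = 1 - 1.455z - 0.193z^2.
Stationarity requires all roots to lie outside the unit circle, i.e. |z| > 1 for every root.
Set 1 + (-1.455) z + (-0.193) z^2 = 0, i.e. a z^2 + b z + c = 0 with a = -0.193, b = -1.455, c = 1.
Discriminant D = b^2 - 4ac = (-1.455)^2 - 4*(-0.193)*1 = 2.117025 - (-0.772) = 2.889025.
D >= 0, so the roots are real: z = (-b +/- sqrt(D)) / (2a) = (1.455 +/- 1.699713) / (-0.386).
  z_1 = (1.455 + 1.699713) / (-0.386) = -8.1728,   |z_1| = 8.1728.
  z_2 = (1.455 - 1.699713) / (-0.386) = 0.634,   |z_2| = 0.634.
Moduli of all roots: 8.1728, 0.6340.
All moduli strictly greater than 1? No.
Verdict: Not stationary.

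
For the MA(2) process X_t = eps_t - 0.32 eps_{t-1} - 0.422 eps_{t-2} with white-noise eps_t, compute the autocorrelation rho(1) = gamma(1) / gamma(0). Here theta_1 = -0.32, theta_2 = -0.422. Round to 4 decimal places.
\rho(1) = -0.1444

For an MA(q) process with theta_0 = 1, the autocovariance is
  gamma(k) = sigma^2 * sum_{i=0..q-k} theta_i * theta_{i+k},
and rho(k) = gamma(k) / gamma(0). Sigma^2 cancels.
  numerator   = (1)*(-0.32) + (-0.32)*(-0.422) = -0.18496.
  denominator = (1)^2 + (-0.32)^2 + (-0.422)^2 = 1.280484.
  rho(1) = -0.18496 / 1.280484 = -0.1444.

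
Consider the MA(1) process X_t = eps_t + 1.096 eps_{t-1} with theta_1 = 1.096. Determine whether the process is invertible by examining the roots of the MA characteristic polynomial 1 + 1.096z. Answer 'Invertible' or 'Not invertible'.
\text{Not invertible}

The MA(q) characteristic polynomial is P(z) = 1 + 1.096z.
Invertibility requires all roots to lie outside the unit circle, i.e. |z| > 1 for every root.
This is linear in z: 1 + (1.096) z = 0  =>  z = -1/(1.096) = -0.912409,  |z| = 0.912409.
Moduli of all roots: 0.9124.
All moduli strictly greater than 1? No.
Verdict: Not invertible.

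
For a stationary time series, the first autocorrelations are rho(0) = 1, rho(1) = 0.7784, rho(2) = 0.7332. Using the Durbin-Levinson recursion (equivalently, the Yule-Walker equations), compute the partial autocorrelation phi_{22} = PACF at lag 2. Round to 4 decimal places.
\phi_{22} = 0.3230

The PACF at lag k is phi_{kk}, the last component of the solution
to the Yule-Walker system G_k phi = r_k where
  (G_k)_{ij} = rho(|i - j|), (r_k)_i = rho(i), i,j = 1..k.
Equivalently, Durbin-Levinson gives phi_{kk} iteratively:
  phi_{11} = rho(1)
  phi_{kk} = [rho(k) - sum_{j=1..k-1} phi_{k-1,j} rho(k-j)]
            / [1 - sum_{j=1..k-1} phi_{k-1,j} rho(j)],
  phi_{k,j} = phi_{k-1,j} - phi_{kk} phi_{k-1,k-j},  j = 1..k-1.
Step k = 1:
  phi_11 = rho(1) = 0.7784.
Step k = 2:
  phi_22 = [rho(2) - phi_11 rho(1)] / [1 - phi_11 rho(1)] = [0.7332 - (0.7784)(0.7784)] / [1 - (0.7784)(0.7784)]
         = 0.12729344 / 0.39409344 = 0.323.
Therefore phi_{22} = 0.3230.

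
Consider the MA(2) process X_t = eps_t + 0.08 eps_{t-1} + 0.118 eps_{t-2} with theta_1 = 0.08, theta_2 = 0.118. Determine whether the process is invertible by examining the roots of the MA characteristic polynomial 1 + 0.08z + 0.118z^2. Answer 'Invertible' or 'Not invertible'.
\text{Invertible}

The MA(q) characteristic polynomial is P(z) = 1 + 0.08z + 0.118z^2.
Invertibility requires all roots to lie outside the unit circle, i.e. |z| > 1 for every root.
Set 1 + (0.08) z + (0.118) z^2 = 0, i.e. a z^2 + b z + c = 0 with a = 0.118, b = 0.08, c = 1.
Discriminant D = b^2 - 4ac = (0.08)^2 - 4*(0.118)*1 = 0.0064 - (0.472) = -0.4656.
D < 0, so the roots are the complex-conjugate pair z = (-b +/- i sqrt(-D)) / (2a) = -0.339 +/- 2.8913i.
For a conjugate pair |z|^2 = z * conj(z) = (product of roots) = c/a = 1/(0.118) = 8.474576, so |z| = sqrt(8.474576) = 2.9111 for both roots.
Moduli of all roots: 2.9111, 2.9111.
All moduli strictly greater than 1? Yes.
Verdict: Invertible.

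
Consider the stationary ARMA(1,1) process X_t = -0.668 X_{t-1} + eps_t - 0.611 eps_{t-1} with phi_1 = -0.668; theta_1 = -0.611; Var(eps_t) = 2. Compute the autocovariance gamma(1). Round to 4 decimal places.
\gamma(1) = -6.5045

Multiply the model equation by X_{t-k} and take expectations. With theta_0 = psi_0 = 1 and psi_j the MA(infinity) weights, this gives
  gamma(k) - sum_i phi_i gamma(k-i) = c_k,
  c_k = sigma^2 * sum_{j=k..q} theta_j psi_{j-k}   (c_k = 0 for k > q),
using gamma(-m) = gamma(m).
psi-weights needed (psi_j = theta_j + sum_i phi_i psi_{j-i}):
  psi_1 = theta_1 + phi_1 = -0.611 + (-0.668) = -1.279
Right-hand sides:
  c_0 = sigma^2 (1 + theta_1 psi_1) = 2 * (1 + (-0.611)(-1.279)) = 2 * 1.781469 = 3.562938
  c_1 = sigma^2 theta_1 = 2 * (-0.611) = -1.222
  c_2 = 0
Equations for k = 0 and k = 1 (AR order 1):
  gamma(0) = phi_1 gamma(1) + c_0
  gamma(1) = phi_1 gamma(0) + c_1
Substituting the second into the first: gamma(0) (1 - phi_1^2) = c_0 + phi_1 c_1, so
  gamma(0) = (c_0 + phi_1 c_1) / (1 - phi_1^2) = (3.562938 + (-0.668)(-1.222)) / (1 - (-0.668)^2) = 4.379234 / 0.553776 = 7.907952.
  gamma(1) = phi_1 gamma(0) + c_1 = (-0.668)(7.907952) + (-1.222) = -6.504512.
Therefore gamma(1) = -6.5045 (to 4 decimal places).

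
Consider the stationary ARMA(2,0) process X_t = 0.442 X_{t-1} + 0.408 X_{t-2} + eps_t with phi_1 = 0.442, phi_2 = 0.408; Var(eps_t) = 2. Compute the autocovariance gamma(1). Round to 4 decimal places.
\gamma(1) = 4.0480

Multiply the model equation by X_{t-k} and take expectations. With theta_0 = psi_0 = 1 and psi_j the MA(infinity) weights, this gives
  gamma(k) - sum_i phi_i gamma(k-i) = c_k,
  c_k = sigma^2 * sum_{j=k..q} theta_j psi_{j-k}   (c_k = 0 for k > q),
using gamma(-m) = gamma(m).
Pure AR (q = 0): c_0 = sigma^2 = 2, c_k = 0 for k >= 1.
Equations for k = 0, 1, 2 (AR order 2, c_2 = 0):
  (E0) gamma(0) = phi_1 gamma(1) + phi_2 gamma(2) + c_0
  (E1) gamma(1) = phi_1 gamma(0) + phi_2 gamma(1) + c_1
  (E2) gamma(2) = phi_1 gamma(1) + phi_2 gamma(0)
From (E1): gamma(1) = A gamma(0) + B with
  A = phi_1 / (1 - phi_2) = 0.442 / 0.592 = 0.746622,   B = c_1 / (1 - phi_2) = 0 / 0.592 = 0.
Insert (E2) into (E0): gamma(0) (1 - phi_2^2) = phi_1 (1 + phi_2) gamma(1) + c_0.
  phi_1 (1 + phi_2) = (0.442)(1.408) = 0.622336,   1 - phi_2^2 = 0.833536.
Replace gamma(1) by A gamma(0) + B and collect gamma(0):
  gamma(0) [0.833536 - (0.622336)(0.746622)] = c_0 = 2
  gamma(0) * 0.368886 = 2
  gamma(0) = 2 / 0.368886 = 5.421722.
  gamma(1) = A gamma(0) = (0.746622)(5.421722) = 4.047975.
Therefore gamma(1) = 4.0480 (to 4 decimal places).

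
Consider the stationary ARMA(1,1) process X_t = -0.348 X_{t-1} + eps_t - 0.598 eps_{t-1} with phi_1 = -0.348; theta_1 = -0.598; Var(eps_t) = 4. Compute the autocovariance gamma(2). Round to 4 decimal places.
\gamma(2) = 1.8101

Multiply the model equation by X_{t-k} and take expectations. With theta_0 = psi_0 = 1 and psi_j the MA(infinity) weights, this gives
  gamma(k) - sum_i phi_i gamma(k-i) = c_k,
  c_k = sigma^2 * sum_{j=k..q} theta_j psi_{j-k}   (c_k = 0 for k > q),
using gamma(-m) = gamma(m).
psi-weights needed (psi_j = theta_j + sum_i phi_i psi_{j-i}):
  psi_1 = theta_1 + phi_1 = -0.598 + (-0.348) = -0.946
Right-hand sides:
  c_0 = sigma^2 (1 + theta_1 psi_1) = 4 * (1 + (-0.598)(-0.946)) = 4 * 1.565708 = 6.262832
  c_1 = sigma^2 theta_1 = 4 * (-0.598) = -2.392
  c_2 = 0
Equations for k = 0 and k = 1 (AR order 1):
  gamma(0) = phi_1 gamma(1) + c_0
  gamma(1) = phi_1 gamma(0) + c_1
Substituting the second into the first: gamma(0) (1 - phi_1^2) = c_0 + phi_1 c_1, so
  gamma(0) = (c_0 + phi_1 c_1) / (1 - phi_1^2) = (6.262832 + (-0.348)(-2.392)) / (1 - (-0.348)^2) = 7.095248 / 0.878896 = 8.07291.
  gamma(1) = phi_1 gamma(0) + c_1 = (-0.348)(8.07291) + (-2.392) = -5.201373.
For k = 2 (> q): gamma(2) = phi_1 gamma(1) = (-0.348)(-5.201373) = 1.810078.
Therefore gamma(2) = 1.8101 (to 4 decimal places).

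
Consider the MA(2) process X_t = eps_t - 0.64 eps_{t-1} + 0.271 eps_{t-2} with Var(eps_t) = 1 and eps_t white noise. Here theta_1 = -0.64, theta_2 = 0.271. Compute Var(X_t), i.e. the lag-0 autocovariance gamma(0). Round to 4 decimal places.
\gamma(0) = 1.4830

For an MA(q) process X_t = eps_t + sum_i theta_i eps_{t-i} with
Var(eps_t) = sigma^2, the variance is
  gamma(0) = sigma^2 * (1 + sum_i theta_i^2).
  sum_i theta_i^2 = (-0.64)^2 + (0.271)^2 = 0.4096 + 0.073441 = 0.483041.
  gamma(0) = 1 * (1 + 0.483041) = 1 * 1.483041 = 1.483041, which rounds to 1.4830.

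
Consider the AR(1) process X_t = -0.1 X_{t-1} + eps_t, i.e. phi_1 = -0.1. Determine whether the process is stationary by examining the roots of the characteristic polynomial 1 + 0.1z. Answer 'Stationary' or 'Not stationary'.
\text{Stationary}

The AR(p) characteristic polynomial is P(z) = 1 + 0.1z.
Stationarity requires all roots to lie outside the unit circle, i.e. |z| > 1 for every root.
This is linear in z: 1 + (0.1) z = 0  =>  z = -1/(0.1) = -10,  |z| = 10.
Moduli of all roots: 10.0000.
All moduli strictly greater than 1? Yes.
Verdict: Stationary.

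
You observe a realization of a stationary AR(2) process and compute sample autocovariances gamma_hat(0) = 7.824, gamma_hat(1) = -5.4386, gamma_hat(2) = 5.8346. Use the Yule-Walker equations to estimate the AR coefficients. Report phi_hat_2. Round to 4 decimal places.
\hat\phi_{2} = 0.5080

The Yule-Walker equations for an AR(p) process read, in matrix form,
  Gamma_p phi = r_p,   with   (Gamma_p)_{ij} = gamma(|i - j|),
                       (r_p)_i = gamma(i),   i,j = 1..p.
Substitute the sample gammas (Toeplitz matrix and right-hand side of size 2):
  Gamma_p = [[7.824, -5.4386], [-5.4386, 7.824]]
  r_p     = [-5.4386, 5.8346]
Written out:
  7.824 phi_1 - 5.4386 phi_2 = -5.4386
  -5.4386 phi_1 + 7.824 phi_2 = 5.8346
Solve by Cramer's rule:
  det = gamma(0)^2 - gamma(1)^2 = (7.824)^2 - (-5.4386)^2 = 61.214976 - 29.57836996 = 31.63660604
  phi_hat_1 = [gamma(1) gamma(0) - gamma(1) gamma(2)] / det = [(-5.4386)(7.824) - (-5.4386)(5.8346)] / 31.63660604 = -10.81955084 / 31.63660604 = -0.342
  phi_hat_2 = [gamma(0) gamma(2) - gamma(1)^2] / det = [(7.824)(5.8346) - (-5.4386)^2] / 31.63660604 = 16.07154044 / 31.63660604 = 0.508
So phi_hat = [-0.3420, 0.5080].
Therefore phi_hat_2 = 0.5080.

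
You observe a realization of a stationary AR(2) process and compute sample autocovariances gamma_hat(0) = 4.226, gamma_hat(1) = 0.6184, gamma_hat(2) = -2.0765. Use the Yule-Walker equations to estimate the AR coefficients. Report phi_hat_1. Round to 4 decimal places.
\hat\phi_{1} = 0.2230

The Yule-Walker equations for an AR(p) process read, in matrix form,
  Gamma_p phi = r_p,   with   (Gamma_p)_{ij} = gamma(|i - j|),
                       (r_p)_i = gamma(i),   i,j = 1..p.
Substitute the sample gammas (Toeplitz matrix and right-hand side of size 2):
  Gamma_p = [[4.226, 0.6184], [0.6184, 4.226]]
  r_p     = [0.6184, -2.0765]
Written out:
  4.226 phi_1 + 0.6184 phi_2 = 0.6184
  0.6184 phi_1 + 4.226 phi_2 = -2.0765
Solve by Cramer's rule:
  det = gamma(0)^2 - gamma(1)^2 = (4.226)^2 - (0.6184)^2 = 17.859076 - 0.38241856 = 17.47665744
  phi_hat_1 = [gamma(1) gamma(0) - gamma(1) gamma(2)] / det = [(0.6184)(4.226) - (0.6184)(-2.0765)] / 17.47665744 = 3.897466 / 17.47665744 = 0.223
  phi_hat_2 = [gamma(0) gamma(2) - gamma(1)^2] / det = [(4.226)(-2.0765) - (0.6184)^2] / 17.47665744 = -9.15770756 / 17.47665744 = -0.524
So phi_hat = [0.2230, -0.5240].
Therefore phi_hat_1 = 0.2230.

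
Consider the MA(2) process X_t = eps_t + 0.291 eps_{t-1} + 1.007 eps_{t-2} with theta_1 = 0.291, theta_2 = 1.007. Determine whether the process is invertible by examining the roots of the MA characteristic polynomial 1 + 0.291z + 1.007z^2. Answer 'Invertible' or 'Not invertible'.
\text{Not invertible}

The MA(q) characteristic polynomial is P(z) = 1 + 0.291z + 1.007z^2.
Invertibility requires all roots to lie outside the unit circle, i.e. |z| > 1 for every root.
Set 1 + (0.291) z + (1.007) z^2 = 0, i.e. a z^2 + b z + c = 0 with a = 1.007, b = 0.291, c = 1.
Discriminant D = b^2 - 4ac = (0.291)^2 - 4*(1.007)*1 = 0.084681 - (4.028) = -3.943319.
D < 0, so the roots are the complex-conjugate pair z = (-b +/- i sqrt(-D)) / (2a) = -0.1445 +/- 0.986i.
For a conjugate pair |z|^2 = z * conj(z) = (product of roots) = c/a = 1/(1.007) = 0.993049, so |z| = sqrt(0.993049) = 0.9965 for both roots.
Moduli of all roots: 0.9965, 0.9965.
All moduli strictly greater than 1? No.
Verdict: Not invertible.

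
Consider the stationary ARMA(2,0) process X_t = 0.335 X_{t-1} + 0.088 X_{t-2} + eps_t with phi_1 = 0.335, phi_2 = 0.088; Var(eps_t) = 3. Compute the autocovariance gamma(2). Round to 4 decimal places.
\gamma(2) = 0.7376

Multiply the model equation by X_{t-k} and take expectations. With theta_0 = psi_0 = 1 and psi_j the MA(infinity) weights, this gives
  gamma(k) - sum_i phi_i gamma(k-i) = c_k,
  c_k = sigma^2 * sum_{j=k..q} theta_j psi_{j-k}   (c_k = 0 for k > q),
using gamma(-m) = gamma(m).
Pure AR (q = 0): c_0 = sigma^2 = 3, c_k = 0 for k >= 1.
Equations for k = 0, 1, 2 (AR order 2, c_2 = 0):
  (E0) gamma(0) = phi_1 gamma(1) + phi_2 gamma(2) + c_0
  (E1) gamma(1) = phi_1 gamma(0) + phi_2 gamma(1) + c_1
  (E2) gamma(2) = phi_1 gamma(1) + phi_2 gamma(0)
From (E1): gamma(1) = A gamma(0) + B with
  A = phi_1 / (1 - phi_2) = 0.335 / 0.912 = 0.367325,   B = c_1 / (1 - phi_2) = 0 / 0.912 = 0.
Insert (E2) into (E0): gamma(0) (1 - phi_2^2) = phi_1 (1 + phi_2) gamma(1) + c_0.
  phi_1 (1 + phi_2) = (0.335)(1.088) = 0.36448,   1 - phi_2^2 = 0.992256.
Replace gamma(1) by A gamma(0) + B and collect gamma(0):
  gamma(0) [0.992256 - (0.36448)(0.367325)] = c_0 = 3
  gamma(0) * 0.858374 = 3
  gamma(0) = 3 / 0.858374 = 3.494982.
  gamma(1) = A gamma(0) = (0.367325)(3.494982) = 1.283793.
  gamma(2) = phi_1 gamma(1) + phi_2 gamma(0) = (0.335)(1.283793) + (0.088)(3.494982) = 0.737629.
Therefore gamma(2) = 0.7376 (to 4 decimal places).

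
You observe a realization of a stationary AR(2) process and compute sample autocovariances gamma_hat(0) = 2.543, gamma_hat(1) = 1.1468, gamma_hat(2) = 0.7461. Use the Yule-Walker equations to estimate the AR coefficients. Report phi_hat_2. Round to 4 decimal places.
\hat\phi_{2} = 0.1130

The Yule-Walker equations for an AR(p) process read, in matrix form,
  Gamma_p phi = r_p,   with   (Gamma_p)_{ij} = gamma(|i - j|),
                       (r_p)_i = gamma(i),   i,j = 1..p.
Substitute the sample gammas (Toeplitz matrix and right-hand side of size 2):
  Gamma_p = [[2.543, 1.1468], [1.1468, 2.543]]
  r_p     = [1.1468, 0.7461]
Written out:
  2.543 phi_1 + 1.1468 phi_2 = 1.1468
  1.1468 phi_1 + 2.543 phi_2 = 0.7461
Solve by Cramer's rule:
  det = gamma(0)^2 - gamma(1)^2 = (2.543)^2 - (1.1468)^2 = 6.466849 - 1.31515024 = 5.15169876
  phi_hat_1 = [gamma(1) gamma(0) - gamma(1) gamma(2)] / det = [(1.1468)(2.543) - (1.1468)(0.7461)] / 5.15169876 = 2.06068492 / 5.15169876 = 0.4
  phi_hat_2 = [gamma(0) gamma(2) - gamma(1)^2] / det = [(2.543)(0.7461) - (1.1468)^2] / 5.15169876 = 0.58218206 / 5.15169876 = 0.113
So phi_hat = [0.4000, 0.1130].
Therefore phi_hat_2 = 0.1130.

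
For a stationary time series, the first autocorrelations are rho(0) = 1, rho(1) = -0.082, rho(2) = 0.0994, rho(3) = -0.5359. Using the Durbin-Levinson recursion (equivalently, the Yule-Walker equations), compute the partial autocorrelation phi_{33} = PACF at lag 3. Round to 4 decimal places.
\phi_{33} = -0.5290

The PACF at lag k is phi_{kk}, the last component of the solution
to the Yule-Walker system G_k phi = r_k where
  (G_k)_{ij} = rho(|i - j|), (r_k)_i = rho(i), i,j = 1..k.
Equivalently, Durbin-Levinson gives phi_{kk} iteratively:
  phi_{11} = rho(1)
  phi_{kk} = [rho(k) - sum_{j=1..k-1} phi_{k-1,j} rho(k-j)]
            / [1 - sum_{j=1..k-1} phi_{k-1,j} rho(j)],
  phi_{k,j} = phi_{k-1,j} - phi_{kk} phi_{k-1,k-j},  j = 1..k-1.
Step k = 1:
  phi_11 = rho(1) = -0.082.
Step k = 2:
  phi_22 = [rho(2) - phi_11 rho(1)] / [1 - phi_11 rho(1)] = [0.0994 - (-0.082)(-0.082)] / [1 - (-0.082)(-0.082)]
         = 0.092676 / 0.993276 = 0.093303.
  Update: phi_21 = phi_11 - phi_22 phi_11 = -0.082 - (0.093303)(-0.082) = -0.074349.
Step k = 3:
  phi_33 = [rho(3) - phi_21 rho(2) - phi_22 rho(1)] / [1 - phi_21 rho(1) - phi_22 rho(2)]
    numerator   = -0.5359 - (-0.074349)(0.0994) - (0.093303)(-0.082) = -0.52085882
    denominator = 1 - (-0.074349)(-0.082) - (0.093303)(0.0994) = 0.98462902
  phi_33 = -0.52085882 / 0.98462902 = -0.529.
Therefore phi_{33} = -0.5290.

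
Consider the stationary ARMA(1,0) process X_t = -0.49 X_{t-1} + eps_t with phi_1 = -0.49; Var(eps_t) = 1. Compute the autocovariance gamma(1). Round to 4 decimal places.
\gamma(1) = -0.6448

Multiply the model equation by X_{t-k} and take expectations. With theta_0 = psi_0 = 1 and psi_j the MA(infinity) weights, this gives
  gamma(k) - sum_i phi_i gamma(k-i) = c_k,
  c_k = sigma^2 * sum_{j=k..q} theta_j psi_{j-k}   (c_k = 0 for k > q),
using gamma(-m) = gamma(m).
Pure AR (q = 0): c_0 = sigma^2 = 1, c_k = 0 for k >= 1.
Equations for k = 0 and k = 1 (AR order 1):
  gamma(0) = phi_1 gamma(1) + c_0
  gamma(1) = phi_1 gamma(0) + c_1
Substituting the second into the first: gamma(0) (1 - phi_1^2) = c_0 + phi_1 c_1, so
  gamma(0) = c_0 / (1 - phi_1^2) = 1 / (1 - (-0.49)^2) = 1 / 0.7599 = 1.315963.
  gamma(1) = phi_1 gamma(0) = (-0.49)(1.315963) = -0.644822.
Therefore gamma(1) = -0.6448 (to 4 decimal places).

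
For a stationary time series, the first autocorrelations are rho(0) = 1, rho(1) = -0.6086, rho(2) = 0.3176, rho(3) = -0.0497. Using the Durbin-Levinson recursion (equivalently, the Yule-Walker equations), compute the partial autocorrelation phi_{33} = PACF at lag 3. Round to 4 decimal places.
\phi_{33} = 0.1740

The PACF at lag k is phi_{kk}, the last component of the solution
to the Yule-Walker system G_k phi = r_k where
  (G_k)_{ij} = rho(|i - j|), (r_k)_i = rho(i), i,j = 1..k.
Equivalently, Durbin-Levinson gives phi_{kk} iteratively:
  phi_{11} = rho(1)
  phi_{kk} = [rho(k) - sum_{j=1..k-1} phi_{k-1,j} rho(k-j)]
            / [1 - sum_{j=1..k-1} phi_{k-1,j} rho(j)],
  phi_{k,j} = phi_{k-1,j} - phi_{kk} phi_{k-1,k-j},  j = 1..k-1.
Step k = 1:
  phi_11 = rho(1) = -0.6086.
Step k = 2:
  phi_22 = [rho(2) - phi_11 rho(1)] / [1 - phi_11 rho(1)] = [0.3176 - (-0.6086)(-0.6086)] / [1 - (-0.6086)(-0.6086)]
         = -0.05279396 / 0.62960604 = -0.083852.
  Update: phi_21 = phi_11 - phi_22 phi_11 = -0.6086 - (-0.083852)(-0.6086) = -0.659633.
Step k = 3:
  phi_33 = [rho(3) - phi_21 rho(2) - phi_22 rho(1)] / [1 - phi_21 rho(1) - phi_22 rho(2)]
    numerator   = -0.0497 - (-0.659633)(0.3176) - (-0.083852)(-0.6086) = 0.10876675
    denominator = 1 - (-0.659633)(-0.6086) - (-0.083852)(0.3176) = 0.62517914
  phi_33 = 0.10876675 / 0.62517914 = 0.174.
Therefore phi_{33} = 0.1740.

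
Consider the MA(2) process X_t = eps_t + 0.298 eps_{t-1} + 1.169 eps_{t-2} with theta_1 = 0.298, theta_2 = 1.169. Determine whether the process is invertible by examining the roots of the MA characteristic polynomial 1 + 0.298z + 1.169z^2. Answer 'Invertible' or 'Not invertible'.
\text{Not invertible}

The MA(q) characteristic polynomial is P(z) = 1 + 0.298z + 1.169z^2.
Invertibility requires all roots to lie outside the unit circle, i.e. |z| > 1 for every root.
Set 1 + (0.298) z + (1.169) z^2 = 0, i.e. a z^2 + b z + c = 0 with a = 1.169, b = 0.298, c = 1.
Discriminant D = b^2 - 4ac = (0.298)^2 - 4*(1.169)*1 = 0.088804 - (4.676) = -4.587196.
D < 0, so the roots are the complex-conjugate pair z = (-b +/- i sqrt(-D)) / (2a) = -0.1275 +/- 0.9161i.
For a conjugate pair |z|^2 = z * conj(z) = (product of roots) = c/a = 1/(1.169) = 0.855432, so |z| = sqrt(0.855432) = 0.9249 for both roots.
Moduli of all roots: 0.9249, 0.9249.
All moduli strictly greater than 1? No.
Verdict: Not invertible.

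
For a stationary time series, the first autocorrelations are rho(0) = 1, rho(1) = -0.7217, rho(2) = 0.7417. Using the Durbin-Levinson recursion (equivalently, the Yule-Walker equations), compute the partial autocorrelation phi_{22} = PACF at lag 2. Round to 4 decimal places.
\phi_{22} = 0.4609

The PACF at lag k is phi_{kk}, the last component of the solution
to the Yule-Walker system G_k phi = r_k where
  (G_k)_{ij} = rho(|i - j|), (r_k)_i = rho(i), i,j = 1..k.
Equivalently, Durbin-Levinson gives phi_{kk} iteratively:
  phi_{11} = rho(1)
  phi_{kk} = [rho(k) - sum_{j=1..k-1} phi_{k-1,j} rho(k-j)]
            / [1 - sum_{j=1..k-1} phi_{k-1,j} rho(j)],
  phi_{k,j} = phi_{k-1,j} - phi_{kk} phi_{k-1,k-j},  j = 1..k-1.
Step k = 1:
  phi_11 = rho(1) = -0.7217.
Step k = 2:
  phi_22 = [rho(2) - phi_11 rho(1)] / [1 - phi_11 rho(1)] = [0.7417 - (-0.7217)(-0.7217)] / [1 - (-0.7217)(-0.7217)]
         = 0.22084911 / 0.47914911 = 0.4609.
Therefore phi_{22} = 0.4609.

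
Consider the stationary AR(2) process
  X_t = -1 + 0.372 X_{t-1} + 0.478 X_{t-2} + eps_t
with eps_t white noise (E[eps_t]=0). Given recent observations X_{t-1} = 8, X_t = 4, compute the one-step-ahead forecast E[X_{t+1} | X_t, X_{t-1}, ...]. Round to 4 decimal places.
E[X_{t+1} \mid \mathcal F_t] = 4.3120

For an AR(p) model X_t = c + sum_i phi_i X_{t-i} + eps_t, the
one-step-ahead conditional mean is
  E[X_{t+1} | X_t, ...] = c + sum_i phi_i X_{t+1-i}.
Substitute known values:
  E[X_{t+1} | ...] = -1 + (0.372) * (4) + (0.478) * (8)
                   = 4.3120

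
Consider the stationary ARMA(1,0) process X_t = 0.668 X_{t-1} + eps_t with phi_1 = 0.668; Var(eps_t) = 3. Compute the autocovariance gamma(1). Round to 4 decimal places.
\gamma(1) = 3.6188

Multiply the model equation by X_{t-k} and take expectations. With theta_0 = psi_0 = 1 and psi_j the MA(infinity) weights, this gives
  gamma(k) - sum_i phi_i gamma(k-i) = c_k,
  c_k = sigma^2 * sum_{j=k..q} theta_j psi_{j-k}   (c_k = 0 for k > q),
using gamma(-m) = gamma(m).
Pure AR (q = 0): c_0 = sigma^2 = 3, c_k = 0 for k >= 1.
Equations for k = 0 and k = 1 (AR order 1):
  gamma(0) = phi_1 gamma(1) + c_0
  gamma(1) = phi_1 gamma(0) + c_1
Substituting the second into the first: gamma(0) (1 - phi_1^2) = c_0 + phi_1 c_1, so
  gamma(0) = c_0 / (1 - phi_1^2) = 3 / (1 - (0.668)^2) = 3 / 0.553776 = 5.417353.
  gamma(1) = phi_1 gamma(0) = (0.668)(5.417353) = 3.618792.
Therefore gamma(1) = 3.6188 (to 4 decimal places).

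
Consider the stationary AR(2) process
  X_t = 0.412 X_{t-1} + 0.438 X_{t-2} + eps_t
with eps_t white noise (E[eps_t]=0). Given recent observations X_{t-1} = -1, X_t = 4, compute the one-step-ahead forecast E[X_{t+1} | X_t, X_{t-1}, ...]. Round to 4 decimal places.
E[X_{t+1} \mid \mathcal F_t] = 1.2100

For an AR(p) model X_t = c + sum_i phi_i X_{t-i} + eps_t, the
one-step-ahead conditional mean is
  E[X_{t+1} | X_t, ...] = c + sum_i phi_i X_{t+1-i}.
Substitute known values:
  E[X_{t+1} | ...] = (0.412) * (4) + (0.438) * (-1)
                   = 1.2100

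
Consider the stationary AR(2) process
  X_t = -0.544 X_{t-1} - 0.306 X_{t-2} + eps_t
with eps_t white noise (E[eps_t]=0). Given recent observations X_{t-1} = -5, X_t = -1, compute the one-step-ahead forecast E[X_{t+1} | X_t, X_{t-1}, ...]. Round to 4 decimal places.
E[X_{t+1} \mid \mathcal F_t] = 2.0740

For an AR(p) model X_t = c + sum_i phi_i X_{t-i} + eps_t, the
one-step-ahead conditional mean is
  E[X_{t+1} | X_t, ...] = c + sum_i phi_i X_{t+1-i}.
Substitute known values:
  E[X_{t+1} | ...] = (-0.544) * (-1) + (-0.306) * (-5)
                   = 2.0740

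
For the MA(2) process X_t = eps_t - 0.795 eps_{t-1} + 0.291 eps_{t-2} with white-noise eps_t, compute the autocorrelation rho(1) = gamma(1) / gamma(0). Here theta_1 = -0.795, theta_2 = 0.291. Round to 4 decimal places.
\rho(1) = -0.5979

For an MA(q) process with theta_0 = 1, the autocovariance is
  gamma(k) = sigma^2 * sum_{i=0..q-k} theta_i * theta_{i+k},
and rho(k) = gamma(k) / gamma(0). Sigma^2 cancels.
  numerator   = (1)*(-0.795) + (-0.795)*(0.291) = -1.026345.
  denominator = (1)^2 + (-0.795)^2 + (0.291)^2 = 1.716706.
  rho(1) = -1.026345 / 1.716706 = -0.5979.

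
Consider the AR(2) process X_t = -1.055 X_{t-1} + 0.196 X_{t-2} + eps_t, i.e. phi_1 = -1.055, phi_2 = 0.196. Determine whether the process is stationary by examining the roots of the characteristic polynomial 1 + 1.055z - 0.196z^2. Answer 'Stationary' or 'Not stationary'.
\text{Not stationary}

The AR(p) characteristic polynomial is P(z) = 1 + 1.055z - 0.196z^2.
Stationarity requires all roots to lie outside the unit circle, i.e. |z| > 1 for every root.
Set 1 + (1.055) z + (-0.196) z^2 = 0, i.e. a z^2 + b z + c = 0 with a = -0.196, b = 1.055, c = 1.
Discriminant D = b^2 - 4ac = (1.055)^2 - 4*(-0.196)*1 = 1.113025 - (-0.784) = 1.897025.
D >= 0, so the roots are real: z = (-b +/- sqrt(D)) / (2a) = (-1.055 +/- 1.377325) / (-0.392).
  z_1 = (-1.055 + 1.377325) / (-0.392) = -0.8223,   |z_1| = 0.8223.
  z_2 = (-1.055 - 1.377325) / (-0.392) = 6.2049,   |z_2| = 6.2049.
Moduli of all roots: 0.8223, 6.2049.
All moduli strictly greater than 1? No.
Verdict: Not stationary.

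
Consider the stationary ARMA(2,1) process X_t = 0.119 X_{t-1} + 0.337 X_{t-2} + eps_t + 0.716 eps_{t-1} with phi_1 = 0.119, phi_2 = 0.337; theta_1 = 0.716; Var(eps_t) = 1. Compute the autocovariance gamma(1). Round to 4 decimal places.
\gamma(1) = 1.4502

Multiply the model equation by X_{t-k} and take expectations. With theta_0 = psi_0 = 1 and psi_j the MA(infinity) weights, this gives
  gamma(k) - sum_i phi_i gamma(k-i) = c_k,
  c_k = sigma^2 * sum_{j=k..q} theta_j psi_{j-k}   (c_k = 0 for k > q),
using gamma(-m) = gamma(m).
psi-weights needed (psi_j = theta_j + sum_i phi_i psi_{j-i}):
  psi_1 = theta_1 + phi_1 = 0.716 + (0.119) = 0.835
Right-hand sides:
  c_0 = sigma^2 (1 + theta_1 psi_1) = 1 * (1 + (0.716)(0.835)) = 1 * 1.59786 = 1.59786
  c_1 = sigma^2 theta_1 = 1 * (0.716) = 0.716
  c_2 = 0
Equations for k = 0, 1, 2 (AR order 2, c_2 = 0):
  (E0) gamma(0) = phi_1 gamma(1) + phi_2 gamma(2) + c_0
  (E1) gamma(1) = phi_1 gamma(0) + phi_2 gamma(1) + c_1
  (E2) gamma(2) = phi_1 gamma(1) + phi_2 gamma(0)
From (E1): gamma(1) = A gamma(0) + B with
  A = phi_1 / (1 - phi_2) = 0.119 / 0.663 = 0.179487,   B = c_1 / (1 - phi_2) = 0.716 / 0.663 = 1.07994.
Insert (E2) into (E0): gamma(0) (1 - phi_2^2) = phi_1 (1 + phi_2) gamma(1) + c_0.
  phi_1 (1 + phi_2) = (0.119)(1.337) = 0.159103,   1 - phi_2^2 = 0.886431.
Replace gamma(1) by A gamma(0) + B and collect gamma(0):
  gamma(0) [0.886431 - (0.159103)(0.179487)] = (0.159103)(1.07994) + 1.59786
  gamma(0) * 0.857874 = 1.769682
  gamma(0) = 1.769682 / 0.857874 = 2.062869.
  gamma(1) = A gamma(0) + B = (0.179487)(2.062869) + (1.07994) = 1.450198.
Therefore gamma(1) = 1.4502 (to 4 decimal places).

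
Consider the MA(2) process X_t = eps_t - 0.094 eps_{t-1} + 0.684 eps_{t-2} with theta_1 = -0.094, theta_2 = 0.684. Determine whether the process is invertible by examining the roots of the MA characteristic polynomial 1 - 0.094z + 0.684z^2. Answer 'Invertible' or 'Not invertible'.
\text{Invertible}

The MA(q) characteristic polynomial is P(z) = 1 - 0.094z + 0.684z^2.
Invertibility requires all roots to lie outside the unit circle, i.e. |z| > 1 for every root.
Set 1 + (-0.094) z + (0.684) z^2 = 0, i.e. a z^2 + b z + c = 0 with a = 0.684, b = -0.094, c = 1.
Discriminant D = b^2 - 4ac = (-0.094)^2 - 4*(0.684)*1 = 0.008836 - (2.736) = -2.727164.
D < 0, so the roots are the complex-conjugate pair z = (-b +/- i sqrt(-D)) / (2a) = 0.0687 +/- 1.2072i.
For a conjugate pair |z|^2 = z * conj(z) = (product of roots) = c/a = 1/(0.684) = 1.461988, so |z| = sqrt(1.461988) = 1.2091 for both roots.
Moduli of all roots: 1.2091, 1.2091.
All moduli strictly greater than 1? Yes.
Verdict: Invertible.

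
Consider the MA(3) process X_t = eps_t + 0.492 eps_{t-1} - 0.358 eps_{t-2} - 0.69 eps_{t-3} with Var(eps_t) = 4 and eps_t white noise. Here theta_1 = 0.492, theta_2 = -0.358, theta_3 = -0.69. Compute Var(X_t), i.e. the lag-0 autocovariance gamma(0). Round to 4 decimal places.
\gamma(0) = 7.3853

For an MA(q) process X_t = eps_t + sum_i theta_i eps_{t-i} with
Var(eps_t) = sigma^2, the variance is
  gamma(0) = sigma^2 * (1 + sum_i theta_i^2).
  sum_i theta_i^2 = (0.492)^2 + (-0.358)^2 + (-0.69)^2 = 0.242064 + 0.128164 + 0.4761 = 0.846328.
  gamma(0) = 4 * (1 + 0.846328) = 4 * 1.846328 = 7.385312, which rounds to 7.3853.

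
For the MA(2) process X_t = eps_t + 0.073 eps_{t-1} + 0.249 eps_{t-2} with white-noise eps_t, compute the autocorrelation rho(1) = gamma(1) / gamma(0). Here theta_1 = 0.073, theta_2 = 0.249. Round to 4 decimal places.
\rho(1) = 0.0854

For an MA(q) process with theta_0 = 1, the autocovariance is
  gamma(k) = sigma^2 * sum_{i=0..q-k} theta_i * theta_{i+k},
and rho(k) = gamma(k) / gamma(0). Sigma^2 cancels.
  numerator   = (1)*(0.073) + (0.073)*(0.249) = 0.091177.
  denominator = (1)^2 + (0.073)^2 + (0.249)^2 = 1.06733.
  rho(1) = 0.091177 / 1.06733 = 0.0854.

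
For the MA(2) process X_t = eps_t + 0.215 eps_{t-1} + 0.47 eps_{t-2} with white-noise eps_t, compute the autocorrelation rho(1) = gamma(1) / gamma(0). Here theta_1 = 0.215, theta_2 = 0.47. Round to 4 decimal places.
\rho(1) = 0.2494

For an MA(q) process with theta_0 = 1, the autocovariance is
  gamma(k) = sigma^2 * sum_{i=0..q-k} theta_i * theta_{i+k},
and rho(k) = gamma(k) / gamma(0). Sigma^2 cancels.
  numerator   = (1)*(0.215) + (0.215)*(0.47) = 0.31605.
  denominator = (1)^2 + (0.215)^2 + (0.47)^2 = 1.267125.
  rho(1) = 0.31605 / 1.267125 = 0.2494.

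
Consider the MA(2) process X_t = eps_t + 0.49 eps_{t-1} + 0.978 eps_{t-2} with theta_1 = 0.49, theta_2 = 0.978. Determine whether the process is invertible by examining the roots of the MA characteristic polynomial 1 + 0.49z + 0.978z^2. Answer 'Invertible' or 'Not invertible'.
\text{Invertible}

The MA(q) characteristic polynomial is P(z) = 1 + 0.49z + 0.978z^2.
Invertibility requires all roots to lie outside the unit circle, i.e. |z| > 1 for every root.
Set 1 + (0.49) z + (0.978) z^2 = 0, i.e. a z^2 + b z + c = 0 with a = 0.978, b = 0.49, c = 1.
Discriminant D = b^2 - 4ac = (0.49)^2 - 4*(0.978)*1 = 0.2401 - (3.912) = -3.6719.
D < 0, so the roots are the complex-conjugate pair z = (-b +/- i sqrt(-D)) / (2a) = -0.2505 +/- 0.9797i.
For a conjugate pair |z|^2 = z * conj(z) = (product of roots) = c/a = 1/(0.978) = 1.022495, so |z| = sqrt(1.022495) = 1.0112 for both roots.
Moduli of all roots: 1.0112, 1.0112.
All moduli strictly greater than 1? Yes.
Verdict: Invertible.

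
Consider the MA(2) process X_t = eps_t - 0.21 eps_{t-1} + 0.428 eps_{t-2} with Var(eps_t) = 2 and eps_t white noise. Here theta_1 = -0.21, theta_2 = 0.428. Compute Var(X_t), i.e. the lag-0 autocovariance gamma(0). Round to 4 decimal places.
\gamma(0) = 2.4546

For an MA(q) process X_t = eps_t + sum_i theta_i eps_{t-i} with
Var(eps_t) = sigma^2, the variance is
  gamma(0) = sigma^2 * (1 + sum_i theta_i^2).
  sum_i theta_i^2 = (-0.21)^2 + (0.428)^2 = 0.0441 + 0.183184 = 0.227284.
  gamma(0) = 2 * (1 + 0.227284) = 2 * 1.227284 = 2.454568, which rounds to 2.4546.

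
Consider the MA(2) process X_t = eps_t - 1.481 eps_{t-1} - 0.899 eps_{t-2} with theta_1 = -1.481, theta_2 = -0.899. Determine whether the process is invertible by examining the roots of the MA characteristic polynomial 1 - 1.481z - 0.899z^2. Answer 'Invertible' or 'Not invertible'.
\text{Not invertible}

The MA(q) characteristic polynomial is P(z) = 1 - 1.481z - 0.899z^2.
Invertibility requires all roots to lie outside the unit circle, i.e. |z| > 1 for every root.
Set 1 + (-1.481) z + (-0.899) z^2 = 0, i.e. a z^2 + b z + c = 0 with a = -0.899, b = -1.481, c = 1.
Discriminant D = b^2 - 4ac = (-1.481)^2 - 4*(-0.899)*1 = 2.193361 - (-3.596) = 5.789361.
D >= 0, so the roots are real: z = (-b +/- sqrt(D)) / (2a) = (1.481 +/- 2.406109) / (-1.798).
  z_1 = (1.481 + 2.406109) / (-1.798) = -2.1619,   |z_1| = 2.1619.
  z_2 = (1.481 - 2.406109) / (-1.798) = 0.5145,   |z_2| = 0.5145.
Moduli of all roots: 2.1619, 0.5145.
All moduli strictly greater than 1? No.
Verdict: Not invertible.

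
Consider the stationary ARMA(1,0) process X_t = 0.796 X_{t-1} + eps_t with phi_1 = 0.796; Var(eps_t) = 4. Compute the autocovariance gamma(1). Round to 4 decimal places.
\gamma(1) = 8.6903

Multiply the model equation by X_{t-k} and take expectations. With theta_0 = psi_0 = 1 and psi_j the MA(infinity) weights, this gives
  gamma(k) - sum_i phi_i gamma(k-i) = c_k,
  c_k = sigma^2 * sum_{j=k..q} theta_j psi_{j-k}   (c_k = 0 for k > q),
using gamma(-m) = gamma(m).
Pure AR (q = 0): c_0 = sigma^2 = 4, c_k = 0 for k >= 1.
Equations for k = 0 and k = 1 (AR order 1):
  gamma(0) = phi_1 gamma(1) + c_0
  gamma(1) = phi_1 gamma(0) + c_1
Substituting the second into the first: gamma(0) (1 - phi_1^2) = c_0 + phi_1 c_1, so
  gamma(0) = c_0 / (1 - phi_1^2) = 4 / (1 - (0.796)^2) = 4 / 0.366384 = 10.917507.
  gamma(1) = phi_1 gamma(0) = (0.796)(10.917507) = 8.690336.
Therefore gamma(1) = 8.6903 (to 4 decimal places).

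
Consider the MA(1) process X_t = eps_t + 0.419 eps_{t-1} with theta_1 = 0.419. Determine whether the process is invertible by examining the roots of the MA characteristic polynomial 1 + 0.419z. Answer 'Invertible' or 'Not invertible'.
\text{Invertible}

The MA(q) characteristic polynomial is P(z) = 1 + 0.419z.
Invertibility requires all roots to lie outside the unit circle, i.e. |z| > 1 for every root.
This is linear in z: 1 + (0.419) z = 0  =>  z = -1/(0.419) = -2.386635,  |z| = 2.386635.
Moduli of all roots: 2.3866.
All moduli strictly greater than 1? Yes.
Verdict: Invertible.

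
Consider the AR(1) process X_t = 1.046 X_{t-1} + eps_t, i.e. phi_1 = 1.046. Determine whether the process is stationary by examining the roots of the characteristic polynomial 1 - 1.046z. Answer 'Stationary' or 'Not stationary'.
\text{Not stationary}

The AR(p) characteristic polynomial is P(z) = 1 - 1.046z.
Stationarity requires all roots to lie outside the unit circle, i.e. |z| > 1 for every root.
This is linear in z: 1 + (-1.046) z = 0  =>  z = -1/(-1.046) = 0.956023,  |z| = 0.956023.
Moduli of all roots: 0.9560.
All moduli strictly greater than 1? No.
Verdict: Not stationary.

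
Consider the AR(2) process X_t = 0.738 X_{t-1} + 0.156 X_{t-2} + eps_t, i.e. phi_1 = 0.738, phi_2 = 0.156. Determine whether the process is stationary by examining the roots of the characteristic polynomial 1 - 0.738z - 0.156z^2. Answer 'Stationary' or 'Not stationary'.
\text{Stationary}

The AR(p) characteristic polynomial is P(z) = 1 - 0.738z - 0.156z^2.
Stationarity requires all roots to lie outside the unit circle, i.e. |z| > 1 for every root.
Set 1 + (-0.738) z + (-0.156) z^2 = 0, i.e. a z^2 + b z + c = 0 with a = -0.156, b = -0.738, c = 1.
Discriminant D = b^2 - 4ac = (-0.738)^2 - 4*(-0.156)*1 = 0.544644 - (-0.624) = 1.168644.
D >= 0, so the roots are real: z = (-b +/- sqrt(D)) / (2a) = (0.738 +/- 1.081038) / (-0.312).
  z_1 = (0.738 + 1.081038) / (-0.312) = -5.8303,   |z_1| = 5.8303.
  z_2 = (0.738 - 1.081038) / (-0.312) = 1.0995,   |z_2| = 1.0995.
Moduli of all roots: 5.8303, 1.0995.
All moduli strictly greater than 1? Yes.
Verdict: Stationary.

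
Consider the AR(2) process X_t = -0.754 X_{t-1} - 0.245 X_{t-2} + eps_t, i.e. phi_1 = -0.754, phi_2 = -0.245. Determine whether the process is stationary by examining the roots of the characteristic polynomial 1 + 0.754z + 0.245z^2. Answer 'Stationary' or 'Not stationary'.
\text{Stationary}

The AR(p) characteristic polynomial is P(z) = 1 + 0.754z + 0.245z^2.
Stationarity requires all roots to lie outside the unit circle, i.e. |z| > 1 for every root.
Set 1 + (0.754) z + (0.245) z^2 = 0, i.e. a z^2 + b z + c = 0 with a = 0.245, b = 0.754, c = 1.
Discriminant D = b^2 - 4ac = (0.754)^2 - 4*(0.245)*1 = 0.568516 - (0.98) = -0.411484.
D < 0, so the roots are the complex-conjugate pair z = (-b +/- i sqrt(-D)) / (2a) = -1.5388 +/- 1.3091i.
For a conjugate pair |z|^2 = z * conj(z) = (product of roots) = c/a = 1/(0.245) = 4.081633, so |z| = sqrt(4.081633) = 2.0203 for both roots.
Moduli of all roots: 2.0203, 2.0203.
All moduli strictly greater than 1? Yes.
Verdict: Stationary.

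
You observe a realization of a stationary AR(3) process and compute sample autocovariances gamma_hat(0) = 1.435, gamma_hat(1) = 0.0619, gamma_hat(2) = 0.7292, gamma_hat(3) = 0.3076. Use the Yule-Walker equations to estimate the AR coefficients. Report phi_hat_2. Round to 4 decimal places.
\hat\phi_{2} = 0.5020

The Yule-Walker equations for an AR(p) process read, in matrix form,
  Gamma_p phi = r_p,   with   (Gamma_p)_{ij} = gamma(|i - j|),
                       (r_p)_i = gamma(i),   i,j = 1..p.
Substitute the sample gammas (Toeplitz matrix and right-hand side of size 3):
  Gamma_p = [[1.435, 0.0619, 0.7292], [0.0619, 1.435, 0.0619], [0.7292, 0.0619, 1.435]]
  r_p     = [0.0619, 0.7292, 0.3076]
Written out (R1..R3):
  (R1) 1.435 phi_1 + 0.0619 phi_2 + 0.7292 phi_3 = 0.0619
  (R2) 0.0619 phi_1 + 1.435 phi_2 + 0.0619 phi_3 = 0.7292
  (R3) 0.7292 phi_1 + 0.0619 phi_2 + 1.435 phi_3 = 0.3076
Gaussian elimination:
  R2 <- R2 - (0.0619/1.435) R1 = R2 - (0.043136) R1:  1.43233 phi_2 + 0.030445 phi_3 = 0.72653
  R3 <- R3 - (0.7292/1.435) R1 = R3 - (0.508153) R1:  0.030445 phi_2 + 1.064455 phi_3 = 0.276145
  R3 <- R3 - (0.030445/1.43233) R2 = R3 - (0.021256) R2:  1.063807 phi_3 = 0.260702
Back-substitution:
  phi_hat_3 = 0.260702 / 1.063807 = 0.245065
  phi_hat_2 = (0.72653 - (0.030445)(0.245065)) / 1.43233 = 0.502027
  phi_hat_1 = (0.0619 - (0.0619)(0.502027) - (0.7292)(0.245065)) / 1.435 = -0.10305
So phi_hat = [-0.1031, 0.5020, 0.2451].
Therefore phi_hat_2 = 0.5020.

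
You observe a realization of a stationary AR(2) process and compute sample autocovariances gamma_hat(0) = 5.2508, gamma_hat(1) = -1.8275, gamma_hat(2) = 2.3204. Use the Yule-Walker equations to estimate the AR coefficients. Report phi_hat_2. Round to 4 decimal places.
\hat\phi_{2} = 0.3650

The Yule-Walker equations for an AR(p) process read, in matrix form,
  Gamma_p phi = r_p,   with   (Gamma_p)_{ij} = gamma(|i - j|),
                       (r_p)_i = gamma(i),   i,j = 1..p.
Substitute the sample gammas (Toeplitz matrix and right-hand side of size 2):
  Gamma_p = [[5.2508, -1.8275], [-1.8275, 5.2508]]
  r_p     = [-1.8275, 2.3204]
Written out:
  5.2508 phi_1 - 1.8275 phi_2 = -1.8275
  -1.8275 phi_1 + 5.2508 phi_2 = 2.3204
Solve by Cramer's rule:
  det = gamma(0)^2 - gamma(1)^2 = (5.2508)^2 - (-1.8275)^2 = 27.57090064 - 3.33975625 = 24.23114439
  phi_hat_1 = [gamma(1) gamma(0) - gamma(1) gamma(2)] / det = [(-1.8275)(5.2508) - (-1.8275)(2.3204)] / 24.23114439 = -5.355306 / 24.23114439 = -0.221
  phi_hat_2 = [gamma(0) gamma(2) - gamma(1)^2] / det = [(5.2508)(2.3204) - (-1.8275)^2] / 24.23114439 = 8.84420007 / 24.23114439 = 0.365
So phi_hat = [-0.2210, 0.3650].
Therefore phi_hat_2 = 0.3650.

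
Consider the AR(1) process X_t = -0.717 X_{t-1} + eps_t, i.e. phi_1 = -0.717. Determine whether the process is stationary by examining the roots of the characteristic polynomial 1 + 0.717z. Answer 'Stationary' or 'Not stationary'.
\text{Stationary}

The AR(p) characteristic polynomial is P(z) = 1 + 0.717z.
Stationarity requires all roots to lie outside the unit circle, i.e. |z| > 1 for every root.
This is linear in z: 1 + (0.717) z = 0  =>  z = -1/(0.717) = -1.3947,  |z| = 1.3947.
Moduli of all roots: 1.3947.
All moduli strictly greater than 1? Yes.
Verdict: Stationary.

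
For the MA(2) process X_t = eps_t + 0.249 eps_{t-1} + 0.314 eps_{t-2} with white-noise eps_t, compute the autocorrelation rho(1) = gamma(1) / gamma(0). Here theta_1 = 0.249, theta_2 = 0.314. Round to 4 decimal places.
\rho(1) = 0.2819

For an MA(q) process with theta_0 = 1, the autocovariance is
  gamma(k) = sigma^2 * sum_{i=0..q-k} theta_i * theta_{i+k},
and rho(k) = gamma(k) / gamma(0). Sigma^2 cancels.
  numerator   = (1)*(0.249) + (0.249)*(0.314) = 0.327186.
  denominator = (1)^2 + (0.249)^2 + (0.314)^2 = 1.160597.
  rho(1) = 0.327186 / 1.160597 = 0.2819.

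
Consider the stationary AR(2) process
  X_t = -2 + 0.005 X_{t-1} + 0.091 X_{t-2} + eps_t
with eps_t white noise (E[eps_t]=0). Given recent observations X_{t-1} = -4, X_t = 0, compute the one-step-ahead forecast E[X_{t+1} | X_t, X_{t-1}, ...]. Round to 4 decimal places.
E[X_{t+1} \mid \mathcal F_t] = -2.3640

For an AR(p) model X_t = c + sum_i phi_i X_{t-i} + eps_t, the
one-step-ahead conditional mean is
  E[X_{t+1} | X_t, ...] = c + sum_i phi_i X_{t+1-i}.
Substitute known values:
  E[X_{t+1} | ...] = -2 + (0.005) * (0) + (0.091) * (-4)
                   = -2.3640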